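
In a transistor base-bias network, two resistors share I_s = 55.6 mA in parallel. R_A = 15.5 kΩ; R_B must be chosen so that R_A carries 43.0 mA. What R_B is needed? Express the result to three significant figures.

In a two-way split, I_A/I_s = R_B/(R_A + R_B).
With f = 0.7734, R_B = R_A · f/(1−f) = 15.5 × 3.413 = 52.90 kΩ.

R_B ≈ 52.9 kΩ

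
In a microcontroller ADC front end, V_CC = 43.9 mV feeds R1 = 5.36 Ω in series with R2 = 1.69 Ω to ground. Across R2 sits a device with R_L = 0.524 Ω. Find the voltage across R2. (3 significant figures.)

V_out ≈ 3.05 mV

R2 ‖ R_L = (1.69 × 0.524)/(1.69 + 0.524) = 0.4000 Ω.
Voltage divider with the loaded lower leg: V_out = 43.9 × 0.4000/(5.36 + 0.4000) = 43.9 × 0.06944 = 3.048 mV.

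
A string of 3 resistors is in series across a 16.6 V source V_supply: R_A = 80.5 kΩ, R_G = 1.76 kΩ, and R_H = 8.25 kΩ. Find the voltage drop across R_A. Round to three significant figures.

V ≈ 14.8 V

Series total: ΣR = 80.5 + 1.76 + 8.25 = 90.51 kΩ.
By the voltage-divider rule, V = 16.6 × 80.50/90.51 = 14.76 V.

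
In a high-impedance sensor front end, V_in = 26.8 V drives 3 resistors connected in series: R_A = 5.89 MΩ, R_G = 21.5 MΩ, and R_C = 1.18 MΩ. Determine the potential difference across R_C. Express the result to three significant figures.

ΣR = 5.89 + 21.5 + 1.18 = 28.57 MΩ.
By the voltage-divider rule, V = 26.8 × 1.180/28.57 = 1.107 V.

V ≈ 1.11 V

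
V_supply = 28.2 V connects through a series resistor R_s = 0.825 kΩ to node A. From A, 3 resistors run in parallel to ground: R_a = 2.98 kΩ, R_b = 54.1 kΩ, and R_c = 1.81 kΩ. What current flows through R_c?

I ≈ 8.91 mA

Parallel bank: R_p = 1/(1/2.98 + 1/54.1 + 1/1.81) = 1.103 kΩ.
V_A by voltage divider: V_A = 28.2 × 1.103/(0.825 + 1.103) = 16.13 V.
Branch current I = V_A/R_c = 16.13/1.81 = 8.914 mA.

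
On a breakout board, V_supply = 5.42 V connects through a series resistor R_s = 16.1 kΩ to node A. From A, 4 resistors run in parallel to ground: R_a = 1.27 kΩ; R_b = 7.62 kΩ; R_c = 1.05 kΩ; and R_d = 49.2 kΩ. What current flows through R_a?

I ≈ 0.136 mA

Combine the parallel branches: R_p = (1/1.27 + 1/7.62 + 1/1.05 + 1/49.2)⁻¹ = 0.5287 kΩ.
V_A = 5.42 × 0.5287/16.63 = 0.1723 V.
Branch current I = V_A/R_a = 0.1723/1.27 = 0.1357 mA.
(Equivalently: I_total = 0.3259 mA, then current-divider fraction G_k/ΣG = 0.4163.)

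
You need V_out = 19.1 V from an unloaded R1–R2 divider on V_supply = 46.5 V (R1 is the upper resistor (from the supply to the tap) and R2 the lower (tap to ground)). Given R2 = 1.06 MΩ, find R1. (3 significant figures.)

The divider ratio is R2/(R1+R2) = 19.1/46.5 = 0.4108.
R1 = R2·(1/k − 1) = 1.06 × 1.435 = 1.521 MΩ.

R1 ≈ 1.52 MΩ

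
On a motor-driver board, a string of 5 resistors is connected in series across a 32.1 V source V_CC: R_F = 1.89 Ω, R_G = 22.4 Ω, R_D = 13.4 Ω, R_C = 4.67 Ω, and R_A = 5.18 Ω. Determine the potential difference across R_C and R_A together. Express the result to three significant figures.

Series total: ΣR = 1.89 + 22.4 + 13.4 + 4.67 + 5.18 = 47.54 Ω.
R_{R_C..R_A} = 4.67 + 5.18 = 9.850 Ω.
V = V_CC · R/ΣR = 32.1 × 0.2072 = 6.651 V.

V ≈ 6.65 V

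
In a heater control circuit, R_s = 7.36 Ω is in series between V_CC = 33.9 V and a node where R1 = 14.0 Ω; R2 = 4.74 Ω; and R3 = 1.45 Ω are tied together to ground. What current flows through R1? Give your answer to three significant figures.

I ≈ 0.297 A

Parallel bank: R_p = 1/(1/14.0 + 1/4.74 + 1/1.45) = 1.029 Ω.
V_A = 33.9 × 1.029/8.389 = 4.157 V.
Branch current I = V_A/R1 = 4.157/14.0 = 0.2970 A.
(Check via current divider: I_total = 4.041 A; share G_k/ΣG = 0.07348 → same result.)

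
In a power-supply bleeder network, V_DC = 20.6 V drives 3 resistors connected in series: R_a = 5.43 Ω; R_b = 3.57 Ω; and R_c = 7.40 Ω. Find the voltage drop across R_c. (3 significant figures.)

V ≈ 9.30 V

Series total: ΣR = 5.43 + 3.57 + 7.40 = 16.40 Ω.
By the voltage-divider rule, V = 20.6 × 7.400/16.40 = 9.295 V.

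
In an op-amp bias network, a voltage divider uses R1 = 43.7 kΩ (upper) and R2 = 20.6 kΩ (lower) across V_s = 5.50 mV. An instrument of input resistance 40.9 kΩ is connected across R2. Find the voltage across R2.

V_out ≈ 1.31 mV

R2 ‖ R_L = (20.6 × 40.9)/(20.6 + 40.9) = 13.70 kΩ.
Voltage divider with the loaded lower leg: V_out = 5.50 × 13.70/(43.7 + 13.70) = 5.50 × 0.2387 = 1.313 mV.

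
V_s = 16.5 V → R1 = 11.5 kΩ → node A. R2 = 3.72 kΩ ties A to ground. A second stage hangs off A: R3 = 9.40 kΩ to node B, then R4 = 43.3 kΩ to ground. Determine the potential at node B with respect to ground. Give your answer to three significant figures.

Looking into the second stage from A: R3 + R4 = 52.70 kΩ appears in parallel with R2.
R2 ‖ (R3+R4) = 3.475 kΩ.
V_A = 16.5 × 3.475/(11.5 + 3.475) = 3.829 V.
Then the unloaded second divider: V_B = V_A × R4/(R3+R4) = 3.829 × 0.8216 = 3.146 V.

V_B ≈ 3.15 V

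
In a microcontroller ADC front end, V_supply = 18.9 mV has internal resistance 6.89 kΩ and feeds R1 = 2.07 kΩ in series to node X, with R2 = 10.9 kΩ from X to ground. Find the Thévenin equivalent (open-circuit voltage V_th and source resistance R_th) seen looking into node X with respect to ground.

R1' = 6.89 + 2.07 = 8.960 kΩ (source resistance + R1).
V_th is the unloaded tap voltage: V_supply · R2/(R1'+R2) = 18.9 × 0.5488 = 10.37 mV.
With V_supply suppressed (replaced by a short), R_th = R1' ‖ R2 = (8.960 × 10.9)/(8.960 + 10.9) = 4.918 kΩ.

V_th ≈ 10.4 mV, R_th ≈ 4.92 kΩ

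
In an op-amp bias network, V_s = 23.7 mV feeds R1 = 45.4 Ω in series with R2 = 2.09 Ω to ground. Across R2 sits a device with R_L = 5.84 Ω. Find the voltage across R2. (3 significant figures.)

R2 ‖ R_L = (2.09 × 5.84)/(2.09 + 5.84) = 1.539 Ω.
Now apply the divider: V_out = 23.7 × 0.03279 = 0.7771 mV.

V_out ≈ 0.777 mV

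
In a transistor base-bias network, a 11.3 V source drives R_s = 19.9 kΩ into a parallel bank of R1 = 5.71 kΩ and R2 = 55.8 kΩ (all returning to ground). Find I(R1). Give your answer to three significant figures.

I ≈ 0.409 mA

Combine the parallel branches: R_p = (1/5.71 + 1/55.8)⁻¹ = 5.180 kΩ.
Node voltage V_A = V_DC · R_p/(R_s + R_p) = 11.3 × 0.2065 = 2.334 V.
Branch current I = V_A/R1 = 2.334/5.71 = 0.4087 mA.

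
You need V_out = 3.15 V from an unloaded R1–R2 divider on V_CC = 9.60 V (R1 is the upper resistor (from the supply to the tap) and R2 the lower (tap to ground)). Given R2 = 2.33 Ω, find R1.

R1 ≈ 4.77 Ω

Required fraction k = V_out/V_CC = 0.3281.
R1 = R2·(1/k − 1) = 2.33 × 2.048 = 4.771 Ω.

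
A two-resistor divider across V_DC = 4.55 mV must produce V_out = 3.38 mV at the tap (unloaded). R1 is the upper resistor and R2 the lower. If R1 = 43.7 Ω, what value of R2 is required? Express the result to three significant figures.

R2 ≈ 126 Ω

V_out/V_DC = R2/(R1+R2) = 0.7429.
R2 = R1 · 0.7429/(1 − 0.7429) = 126.2 Ω.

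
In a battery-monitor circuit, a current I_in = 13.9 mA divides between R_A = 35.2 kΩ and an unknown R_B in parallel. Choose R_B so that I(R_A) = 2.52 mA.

R_B ≈ 7.79 kΩ

In a two-way split, I_A/I_in = R_B/(R_A + R_B).
2.52/13.9 = R_B/(R_A + R_B) → R_B = R_A · (0.1813)/(1 − 0.1813) = 35.2 × 0.2214 = 7.795 kΩ.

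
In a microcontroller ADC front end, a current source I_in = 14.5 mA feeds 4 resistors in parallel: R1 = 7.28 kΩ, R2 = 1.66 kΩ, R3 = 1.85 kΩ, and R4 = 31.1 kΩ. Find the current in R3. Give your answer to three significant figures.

Total conductance ΣG = 1/7.28 + 1/1.66 + 1/1.85 + 1/31.1 = 1.312 (units of 1/kΩ).
R3 takes the fraction G_k/ΣG = 0.5405/1.312 = 0.4119, so I = 14.5 × 0.4119 = 5.972 mA.

I ≈ 5.97 mA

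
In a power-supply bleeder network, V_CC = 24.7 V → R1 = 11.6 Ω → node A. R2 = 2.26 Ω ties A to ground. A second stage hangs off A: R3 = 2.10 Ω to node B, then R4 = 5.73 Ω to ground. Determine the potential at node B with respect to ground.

V_B ≈ 2.37 V

The second stage (R3 + R4 = 7.830 Ω) loads node A in parallel with R2.
R2 ‖ (R3+R4) = 1.754 Ω.
So V_A = 24.7 × 0.1313 = 3.244 V.
Then the unloaded second divider: V_B = V_A × R4/(R3+R4) = 3.244 × 0.7318 = 2.374 V.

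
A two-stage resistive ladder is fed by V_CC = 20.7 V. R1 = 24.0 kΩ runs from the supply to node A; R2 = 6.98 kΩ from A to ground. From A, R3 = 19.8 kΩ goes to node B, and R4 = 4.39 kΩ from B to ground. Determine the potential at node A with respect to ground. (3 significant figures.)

V_A ≈ 3.81 V

Node A sees R2 in parallel with the series input of stage 2, R3 + R4 = 24.19 kΩ.
R2 ‖ (R3+R4) = 5.417 kΩ.
First divider: V_A = V_CC · 5.417/(24.0 + 5.417) = 3.812 V.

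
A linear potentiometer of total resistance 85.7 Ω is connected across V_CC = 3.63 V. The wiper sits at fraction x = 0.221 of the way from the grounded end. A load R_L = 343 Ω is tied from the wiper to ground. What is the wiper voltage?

The pot divides into 66.76 Ω above the wiper and 18.94 Ω below.
R_L loads the lower segment: effective lower R = 17.95 Ω.
Then V_out = V_CC · 17.95/(66.76 + 17.95) = 0.7691 V.
(Unloaded: V_out = x·V_CC = 0.802 V.)

V_out ≈ 0.769 V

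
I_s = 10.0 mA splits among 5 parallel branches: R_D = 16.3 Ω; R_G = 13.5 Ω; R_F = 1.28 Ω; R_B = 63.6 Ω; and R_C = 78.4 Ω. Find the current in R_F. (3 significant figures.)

Conductances: ΣG = 1/16.3 + 1/13.5 + 1/1.28 + 1/63.6 + 1/78.4 = 0.9452 (1/Ω).
By the current-divider rule, I = I_s · G_k/ΣG = 10.0 × 0.8266 = 8.266 mA.

I ≈ 8.27 mA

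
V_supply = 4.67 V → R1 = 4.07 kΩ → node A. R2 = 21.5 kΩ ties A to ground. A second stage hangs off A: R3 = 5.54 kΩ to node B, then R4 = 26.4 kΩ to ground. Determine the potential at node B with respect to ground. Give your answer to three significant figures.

Looking into the second stage from A: R3 + R4 = 31.94 kΩ appears in parallel with R2.
R2 ‖ (R3+R4) = 12.85 kΩ.
So V_A = 4.67 × 0.7595 = 3.547 V.
Stage 2 is unloaded, so V_B = V_A · R4/(R3+R4) = 3.547 × 26.4/31.94 = 2.931 V.

V_B ≈ 2.93 V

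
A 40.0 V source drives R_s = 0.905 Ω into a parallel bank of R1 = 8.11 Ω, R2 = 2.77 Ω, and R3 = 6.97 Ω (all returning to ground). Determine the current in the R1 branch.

I ≈ 3.15 A

Combine the parallel branches: R_p = (1/8.11 + 1/2.77 + 1/6.97)⁻¹ = 1.593 Ω.
Node voltage V_A = V_supply · R_p/(R_s + R_p) = 40.0 × 0.6377 = 25.51 V.
I(R1) = V_A / R1 = 25.51/8.11 = 3.145 A.
(Check via current divider: I_total = 16.01 A; share G_k/ΣG = 0.1964 → same result.)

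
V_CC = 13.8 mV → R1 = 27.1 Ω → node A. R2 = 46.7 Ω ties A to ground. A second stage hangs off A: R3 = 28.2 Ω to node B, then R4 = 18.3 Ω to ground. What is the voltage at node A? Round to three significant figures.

V_A ≈ 6.38 mV

The second stage (R3 + R4 = 46.50 Ω) loads node A in parallel with R2.
Effective lower resistance at A: R2 ‖ 46.50 = 23.30 Ω.
First divider: V_A = V_CC · 23.30/(27.1 + 23.30) = 6.380 mV.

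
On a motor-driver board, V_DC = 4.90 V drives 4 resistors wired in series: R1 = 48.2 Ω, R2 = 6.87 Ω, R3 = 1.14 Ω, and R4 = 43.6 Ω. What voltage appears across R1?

V ≈ 2.37 V

ΣR = 48.2 + 6.87 + 1.14 + 43.6 = 99.81 Ω.
Voltage divider: V = V_DC · (48.20 / 99.81) = 4.90 × 0.4829 = 2.366 V.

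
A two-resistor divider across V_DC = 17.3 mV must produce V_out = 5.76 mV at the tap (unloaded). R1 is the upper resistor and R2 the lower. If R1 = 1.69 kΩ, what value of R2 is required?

R2 ≈ 0.844 kΩ

Required fraction k = V_out/V_DC = 0.3329.
So R2 = R1 · V_out/(V_DC − V_out) = 1.69 × 5.76/(17.3 − 5.76) = 1.69 × 0.4991 = 0.8435 kΩ.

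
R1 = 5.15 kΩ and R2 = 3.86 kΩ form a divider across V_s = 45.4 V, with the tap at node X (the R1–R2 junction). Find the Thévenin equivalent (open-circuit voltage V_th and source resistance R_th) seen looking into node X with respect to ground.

V_th is the unloaded tap voltage: V_s · R2/(R1+R2) = 45.4 × 0.4284 = 19.45 V.
With V_s suppressed (replaced by a short), R_th = R1 ‖ R2 = (5.150 × 3.86)/(5.150 + 3.86) = 2.206 kΩ.

V_th ≈ 19.4 V, R_th ≈ 2.21 kΩ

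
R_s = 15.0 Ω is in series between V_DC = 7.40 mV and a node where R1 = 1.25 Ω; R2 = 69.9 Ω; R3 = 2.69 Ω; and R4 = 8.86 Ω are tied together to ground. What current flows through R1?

Parallel bank: R_p = 1/(1/1.25 + 1/69.9 + 1/2.69 + 1/8.86) = 0.7699 Ω.
V_A by voltage divider: V_A = 7.40 × 0.7699/(15.0 + 0.7699) = 0.3613 mV.
I(R1) = V_A / R1 = 0.3613/1.25 = 0.2890 mA.
(Check via current divider: I_total = 0.4692 mA; share G_k/ΣG = 0.6159 → same result.)

I ≈ 0.289 mA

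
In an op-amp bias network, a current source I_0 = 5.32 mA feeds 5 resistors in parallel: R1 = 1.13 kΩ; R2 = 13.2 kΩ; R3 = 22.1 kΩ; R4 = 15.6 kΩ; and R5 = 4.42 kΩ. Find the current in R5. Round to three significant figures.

I ≈ 0.928 mA

Conductances: ΣG = 1/1.13 + 1/13.2 + 1/22.1 + 1/15.6 + 1/4.42 = 1.296 (1/kΩ).
By the current-divider rule, I = I_0 · G_k/ΣG = 5.32 × 0.1745 = 0.9285 mA.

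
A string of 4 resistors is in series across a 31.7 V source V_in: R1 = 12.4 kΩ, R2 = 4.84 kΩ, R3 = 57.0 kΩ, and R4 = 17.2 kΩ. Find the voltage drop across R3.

V ≈ 19.8 V

Total series resistance ΣR = 12.4 + 4.84 + 57.0 + 17.2 = 91.44 kΩ.
Voltage divider: V = V_in · (57.00 / 91.44) = 31.7 × 0.6234 = 19.76 V.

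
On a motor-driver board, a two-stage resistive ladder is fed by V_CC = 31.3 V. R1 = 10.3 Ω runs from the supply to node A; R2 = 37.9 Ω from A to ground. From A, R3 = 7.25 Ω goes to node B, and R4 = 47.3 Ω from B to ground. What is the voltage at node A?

V_A ≈ 21.4 V

Looking into the second stage from A: R3 + R4 = 54.55 Ω appears in parallel with R2.
Effective lower resistance at A: R2 ‖ 54.55 = 22.36 Ω.
So V_A = 31.3 × 0.6847 = 21.43 V.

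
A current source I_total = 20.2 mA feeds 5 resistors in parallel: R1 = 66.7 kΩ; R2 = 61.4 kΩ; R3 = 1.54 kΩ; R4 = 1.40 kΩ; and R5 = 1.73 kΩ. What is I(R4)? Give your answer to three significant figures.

I ≈ 7.31 mA

Total conductance ΣG = 1/66.7 + 1/61.4 + 1/1.54 + 1/1.40 + 1/1.73 = 1.973 (units of 1/kΩ).
R4 takes the fraction G_k/ΣG = 0.7143/1.973 = 0.3620, so I = 20.2 × 0.3620 = 7.313 mA.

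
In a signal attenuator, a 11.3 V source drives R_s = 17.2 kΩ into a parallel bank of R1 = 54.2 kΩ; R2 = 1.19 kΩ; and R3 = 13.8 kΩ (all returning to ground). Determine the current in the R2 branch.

Equivalent of the parallel group: R_p = 1.074 kΩ.
V_A = 11.3 × 1.074/18.27 = 0.6640 V.
Branch current I = V_A/R2 = 0.6640/1.19 = 0.5580 mA.

I ≈ 0.558 mA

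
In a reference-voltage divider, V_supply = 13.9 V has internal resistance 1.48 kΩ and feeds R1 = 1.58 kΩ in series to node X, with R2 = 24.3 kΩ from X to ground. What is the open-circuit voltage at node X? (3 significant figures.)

R1' = 1.48 + 1.58 = 3.060 kΩ (source resistance + R1).
Open-circuit (no load on X): V_th = V_supply · R2/(R1' + R2) = 13.9 × 24.3/(3.060 + 24.3) = 12.35 V.

V_th ≈ 12.3 V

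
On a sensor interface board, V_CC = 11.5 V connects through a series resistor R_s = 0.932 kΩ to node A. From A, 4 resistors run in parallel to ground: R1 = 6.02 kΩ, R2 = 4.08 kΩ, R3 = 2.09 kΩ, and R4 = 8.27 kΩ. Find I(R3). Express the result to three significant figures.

Combine the parallel branches: R_p = (1/6.02 + 1/4.08 + 1/2.09 + 1/8.27)⁻¹ = 0.9895 kΩ.
Node voltage V_A = V_CC · R_p/(R_s + R_p) = 11.5 × 0.5150 = 5.922 V.
Branch current I = V_A/R3 = 5.922/2.09 = 2.834 mA.

I ≈ 2.83 mA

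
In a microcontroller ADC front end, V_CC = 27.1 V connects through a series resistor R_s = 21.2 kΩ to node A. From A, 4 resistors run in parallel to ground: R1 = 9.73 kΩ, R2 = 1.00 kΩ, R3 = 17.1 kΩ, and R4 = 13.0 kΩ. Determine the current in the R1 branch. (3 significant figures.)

I ≈ 0.102 mA

Parallel bank: R_p = 1/(1/9.73 + 1/1.00 + 1/17.1 + 1/13.0) = 0.8076 kΩ.
V_A by voltage divider: V_A = 27.1 × 0.8076/(21.2 + 0.8076) = 0.9945 V.
I(R1) = V_A / R1 = 0.9945/9.73 = 0.1022 mA.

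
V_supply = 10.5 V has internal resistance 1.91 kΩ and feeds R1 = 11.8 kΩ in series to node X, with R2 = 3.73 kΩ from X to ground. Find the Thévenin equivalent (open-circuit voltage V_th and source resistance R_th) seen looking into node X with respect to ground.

R1' = 1.91 + 11.8 = 13.71 kΩ (source resistance + R1).
V_th is the unloaded tap voltage: V_supply · R2/(R1'+R2) = 10.5 × 0.2139 = 2.246 V.
With V_supply suppressed (replaced by a short), R_th = R1' ‖ R2 = (13.71 × 3.73)/(13.71 + 3.73) = 2.932 kΩ.

V_th ≈ 2.25 V, R_th ≈ 2.93 kΩ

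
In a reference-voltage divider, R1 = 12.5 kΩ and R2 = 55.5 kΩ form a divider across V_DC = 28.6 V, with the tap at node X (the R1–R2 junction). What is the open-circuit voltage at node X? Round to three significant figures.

With X open, the divider is unloaded: V_th = 28.6 × 55.5/68.00 = 23.34 V.

V_th ≈ 23.3 V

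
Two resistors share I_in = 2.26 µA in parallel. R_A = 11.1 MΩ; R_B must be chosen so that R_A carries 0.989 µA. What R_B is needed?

The fraction through R_A equals R_B/(R_A+R_B).
With f = 0.4376, R_B = R_A · f/(1−f) = 11.1 × 0.7781 = 8.637 MΩ.

R_B ≈ 8.64 MΩ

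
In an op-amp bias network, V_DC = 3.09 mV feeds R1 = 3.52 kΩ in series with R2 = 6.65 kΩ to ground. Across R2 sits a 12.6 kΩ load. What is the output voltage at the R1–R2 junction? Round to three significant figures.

V_out ≈ 1.71 mV

The load sits in parallel with R2, giving an effective lower resistance R2' = R2·R_L/(R2+R_L) = 4.353 kΩ.
Now apply the divider: V_out = 3.09 × 0.5529 = 1.708 mV.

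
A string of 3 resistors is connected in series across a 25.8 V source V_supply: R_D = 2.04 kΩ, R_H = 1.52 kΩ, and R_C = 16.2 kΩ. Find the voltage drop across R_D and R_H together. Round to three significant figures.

V ≈ 4.65 V

ΣR = 2.04 + 1.52 + 16.2 = 19.76 kΩ.
R_{R_D..R_H} = 2.04 + 1.52 = 3.560 kΩ.
Voltage divider: V = V_supply · (3.560 / 19.76) = 25.8 × 0.1802 = 4.648 V.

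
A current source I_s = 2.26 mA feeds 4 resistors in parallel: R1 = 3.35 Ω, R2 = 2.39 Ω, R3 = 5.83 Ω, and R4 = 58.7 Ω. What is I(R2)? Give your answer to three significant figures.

I ≈ 1.04 mA

Total conductance ΣG = 1/3.35 + 1/2.39 + 1/5.83 + 1/58.7 = 0.9055 (units of 1/Ω).
Current divider: I(R2) = I_s · G_k/ΣG = 2.26 × (0.4184/0.9055) = 2.26 × 0.4621 = 1.044 mA.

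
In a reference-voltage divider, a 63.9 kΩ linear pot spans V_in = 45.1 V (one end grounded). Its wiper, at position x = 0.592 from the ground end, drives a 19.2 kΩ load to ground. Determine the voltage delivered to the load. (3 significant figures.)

V_out ≈ 14.8 V

Split the track: R_lower = x·R_p = 37.83 kΩ, R_upper = (1−x)·R_p = 26.07 kΩ.
R_L loads the lower segment: effective lower R = 12.74 kΩ.
Then V_out = V_in · 12.74/(26.07 + 12.74) = 14.80 V.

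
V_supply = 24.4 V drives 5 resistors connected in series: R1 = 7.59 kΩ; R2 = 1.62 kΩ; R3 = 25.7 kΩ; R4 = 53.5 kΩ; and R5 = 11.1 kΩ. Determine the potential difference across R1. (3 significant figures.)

V ≈ 1.86 V

Series total: ΣR = 7.59 + 1.62 + 25.7 + 53.5 + 11.1 = 99.51 kΩ.
Voltage divider: V = V_supply · (7.590 / 99.51) = 24.4 × 0.07627 = 1.861 V.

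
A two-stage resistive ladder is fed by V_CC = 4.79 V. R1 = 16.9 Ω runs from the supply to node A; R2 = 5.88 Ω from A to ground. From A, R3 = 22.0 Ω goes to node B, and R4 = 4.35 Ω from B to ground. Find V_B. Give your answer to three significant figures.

Looking into the second stage from A: R3 + R4 = 26.35 Ω appears in parallel with R2.
Effective lower resistance at A: R2 ‖ 26.35 = 4.807 Ω.
First divider: V_A = V_CC · 4.807/(16.9 + 4.807) = 1.061 V.
Stage 2 is unloaded, so V_B = V_A · R4/(R3+R4) = 1.061 × 4.35/26.35 = 0.1751 V.

V_B ≈ 0.175 V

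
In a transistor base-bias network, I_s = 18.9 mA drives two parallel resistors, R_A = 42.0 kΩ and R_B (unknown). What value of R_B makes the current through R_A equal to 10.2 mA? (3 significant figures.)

In a two-way split, I_A/I_s = R_B/(R_A + R_B).
10.2/18.9 = R_B/(R_A + R_B) → R_B = R_A · (0.5397)/(1 − 0.5397) = 42.0 × 1.172 = 49.24 kΩ.

R_B ≈ 49.2 kΩ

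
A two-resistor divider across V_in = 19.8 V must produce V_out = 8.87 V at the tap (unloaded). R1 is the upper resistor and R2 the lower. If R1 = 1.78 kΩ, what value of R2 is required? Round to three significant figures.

R2 ≈ 1.44 kΩ

The divider ratio is R2/(R1+R2) = 8.87/19.8 = 0.4480.
So R2 = R1 · V_out/(V_in − V_out) = 1.78 × 8.87/(19.8 − 8.87) = 1.78 × 0.8115 = 1.445 kΩ.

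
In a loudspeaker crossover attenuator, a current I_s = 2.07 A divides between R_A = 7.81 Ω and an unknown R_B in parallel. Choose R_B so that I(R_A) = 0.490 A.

The fraction through R_A equals R_B/(R_A+R_B).
With f = 0.2367, R_B = R_A · f/(1−f) = 7.81 × 0.3101 = 2.422 Ω.

R_B ≈ 2.42 Ω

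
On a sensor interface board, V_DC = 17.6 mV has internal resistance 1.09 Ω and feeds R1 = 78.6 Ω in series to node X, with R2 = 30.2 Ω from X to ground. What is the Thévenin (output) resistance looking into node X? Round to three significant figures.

R_th ≈ 21.9 Ω

R1' = 1.09 + 78.6 = 79.69 Ω (source resistance + R1).
Zeroing V_DC shorts the top of R1' to ground, so R_th = R1' ‖ R2 = 21.90 Ω.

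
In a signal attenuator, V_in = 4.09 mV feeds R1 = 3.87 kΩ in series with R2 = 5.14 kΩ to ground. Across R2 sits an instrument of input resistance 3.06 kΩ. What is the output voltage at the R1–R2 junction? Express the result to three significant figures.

R2 ‖ R_L = (5.14 × 3.06)/(5.14 + 3.06) = 1.918 kΩ.
Then V_out = V_in · R2'/(R1 + R2') = 4.09 × 1.918/5.788 = 1.355 mV.
(Unloaded it would be 2.33 mV; the load pulls it down.)

V_out ≈ 1.36 mV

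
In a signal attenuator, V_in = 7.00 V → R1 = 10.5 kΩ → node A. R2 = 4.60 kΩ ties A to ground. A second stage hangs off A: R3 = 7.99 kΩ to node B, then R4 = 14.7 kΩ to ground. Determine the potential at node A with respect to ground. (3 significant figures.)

Looking into the second stage from A: R3 + R4 = 22.69 kΩ appears in parallel with R2.
R2 ‖ (R3+R4) = 3.825 kΩ.
V_A = 7.00 × 3.825/(10.5 + 3.825) = 1.869 V.

V_A ≈ 1.87 V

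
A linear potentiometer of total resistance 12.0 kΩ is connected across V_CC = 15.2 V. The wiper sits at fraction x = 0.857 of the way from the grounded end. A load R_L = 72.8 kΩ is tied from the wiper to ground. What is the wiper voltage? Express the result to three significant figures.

V_out ≈ 12.8 V

Lower segment x·R_p = 10.28 kΩ; upper segment (1−x)·R_p = 1.716 kΩ.
R_L loads the lower segment: effective lower R = 9.011 kΩ.
V_out = 15.2 × 9.011/(1.716 + 9.011) = 12.77 V.
(Unloaded: V_out = x·V_CC = 13.0 V.)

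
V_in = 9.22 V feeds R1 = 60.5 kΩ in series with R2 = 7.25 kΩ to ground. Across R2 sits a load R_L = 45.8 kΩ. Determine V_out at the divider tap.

R2 ‖ R_L = (7.25 × 45.8)/(7.25 + 45.8) = 6.259 kΩ.
Voltage divider with the loaded lower leg: V_out = 9.22 × 6.259/(60.5 + 6.259) = 9.22 × 0.09376 = 0.8644 V.

V_out ≈ 0.864 V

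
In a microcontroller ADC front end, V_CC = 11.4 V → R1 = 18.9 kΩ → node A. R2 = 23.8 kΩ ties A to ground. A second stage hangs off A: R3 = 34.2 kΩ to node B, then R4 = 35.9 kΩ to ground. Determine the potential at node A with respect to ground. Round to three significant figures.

V_A ≈ 5.52 V

Node A sees R2 in parallel with the series input of stage 2, R3 + R4 = 70.10 kΩ.
R2 ‖ (R3+R4) = 17.77 kΩ.
First divider: V_A = V_CC · 17.77/(18.9 + 17.77) = 5.524 V.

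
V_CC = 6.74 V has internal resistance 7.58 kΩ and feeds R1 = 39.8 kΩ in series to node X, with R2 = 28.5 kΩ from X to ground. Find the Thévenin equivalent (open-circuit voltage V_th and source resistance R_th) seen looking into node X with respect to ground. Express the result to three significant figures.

V_th ≈ 2.53 V, R_th ≈ 17.8 kΩ

R1' = 7.58 + 39.8 = 47.38 kΩ (source resistance + R1).
Open-circuit (no load on X): V_th = V_CC · R2/(R1' + R2) = 6.74 × 28.5/(47.38 + 28.5) = 2.531 V.
With V_CC suppressed (replaced by a short), R_th = R1' ‖ R2 = (47.38 × 28.5)/(47.38 + 28.5) = 17.80 kΩ.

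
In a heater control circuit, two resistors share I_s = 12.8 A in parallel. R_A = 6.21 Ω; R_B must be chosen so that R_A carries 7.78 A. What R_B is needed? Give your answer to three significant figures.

Two-branch current divider: I_A = I_s · R_B/(R_A + R_B).
With f = 0.6078, R_B = R_A · f/(1−f) = 6.21 × 1.550 = 9.624 Ω.

R_B ≈ 9.62 Ω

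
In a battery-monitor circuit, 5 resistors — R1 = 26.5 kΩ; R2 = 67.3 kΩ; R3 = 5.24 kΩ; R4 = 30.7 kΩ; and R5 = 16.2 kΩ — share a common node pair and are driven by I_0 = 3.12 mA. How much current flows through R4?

Conductances: ΣG = 1/26.5 + 1/67.3 + 1/5.24 + 1/30.7 + 1/16.2 = 0.3377 (1/kΩ).
Current divider: I(R4) = I_0 · G_k/ΣG = 3.12 × (0.03257/0.3377) = 3.12 × 0.09645 = 0.3009 mA.

I ≈ 0.301 mA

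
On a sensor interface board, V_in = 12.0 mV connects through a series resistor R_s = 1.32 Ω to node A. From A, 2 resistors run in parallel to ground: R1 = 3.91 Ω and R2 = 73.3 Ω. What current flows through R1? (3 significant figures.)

I ≈ 2.26 mA

Combine the parallel branches: R_p = (1/3.91 + 1/73.3)⁻¹ = 3.712 Ω.
V_A = 12.0 × 3.712/5.032 = 8.852 mV.
I(R1) = V_A / R1 = 8.852/3.91 = 2.264 mA.
(Check via current divider: I_total = 2.385 mA; share G_k/ΣG = 0.9494 → same result.)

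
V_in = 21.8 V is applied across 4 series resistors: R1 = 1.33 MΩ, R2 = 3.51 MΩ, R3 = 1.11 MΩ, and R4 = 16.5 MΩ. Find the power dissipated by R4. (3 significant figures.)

The common current is I = 21.8/22.45 = 0.9710 µA.
P(R4) = I²·R4 = (0.9710)² × 16.5 = 15.56 µW.

P ≈ 15.6 µW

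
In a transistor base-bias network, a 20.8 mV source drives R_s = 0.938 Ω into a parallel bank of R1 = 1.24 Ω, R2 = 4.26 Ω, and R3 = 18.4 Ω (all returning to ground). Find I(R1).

I ≈ 8.27 mA

Parallel bank: R_p = 1/(1/1.24 + 1/4.26 + 1/18.4) = 0.9128 Ω.
V_A = 20.8 × 0.9128/1.851 = 10.26 mV.
Branch current I = V_A/R1 = 10.26/1.24 = 8.273 mA.
(Equivalently: I_total = 11.24 mA, then current-divider fraction G_k/ΣG = 0.7361.)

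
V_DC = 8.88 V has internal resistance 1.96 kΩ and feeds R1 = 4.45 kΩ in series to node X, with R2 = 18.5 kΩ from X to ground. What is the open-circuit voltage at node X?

R1' = 1.96 + 4.45 = 6.410 kΩ (source resistance + R1).
V_th is the unloaded tap voltage: V_DC · R2/(R1'+R2) = 8.88 × 0.7427 = 6.595 V.

V_th ≈ 6.59 V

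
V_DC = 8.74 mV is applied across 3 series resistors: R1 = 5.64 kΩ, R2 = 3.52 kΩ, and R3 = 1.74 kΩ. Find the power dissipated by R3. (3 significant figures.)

P ≈ 1.12 nW

The common current is I = 8.74/10.90 = 0.8018 µA.
V(R3) = I·R = 1.395 mV; P = V·I = 1.395 × 0.8018 = 1.119 nW.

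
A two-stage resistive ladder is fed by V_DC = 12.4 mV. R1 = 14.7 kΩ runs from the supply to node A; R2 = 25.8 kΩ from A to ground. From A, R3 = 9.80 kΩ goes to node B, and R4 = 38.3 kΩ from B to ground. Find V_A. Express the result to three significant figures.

V_A ≈ 6.61 mV

Node A sees R2 in parallel with the series input of stage 2, R3 + R4 = 48.10 kΩ.
R2 ‖ (R3+R4) = 16.79 kΩ.
So V_A = 12.4 × 0.5332 = 6.612 mV.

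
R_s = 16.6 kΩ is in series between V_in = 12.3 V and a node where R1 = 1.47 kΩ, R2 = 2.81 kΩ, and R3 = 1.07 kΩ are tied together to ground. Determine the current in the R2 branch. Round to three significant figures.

Parallel bank: R_p = 1/(1/1.47 + 1/2.81 + 1/1.07) = 0.5074 kΩ.
Node voltage V_A = V_in · R_p/(R_s + R_p) = 12.3 × 0.02966 = 0.3648 V.
I(R2) = V_A / R2 = 0.3648/2.81 = 0.1298 mA.

I ≈ 0.130 mA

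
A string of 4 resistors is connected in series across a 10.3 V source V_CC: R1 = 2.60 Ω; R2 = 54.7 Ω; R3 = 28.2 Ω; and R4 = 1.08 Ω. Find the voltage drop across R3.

Series total: ΣR = 2.60 + 54.7 + 28.2 + 1.08 = 86.58 Ω.
Voltage divider: V = V_CC · (28.20 / 86.58) = 10.3 × 0.3257 = 3.355 V.

V ≈ 3.35 V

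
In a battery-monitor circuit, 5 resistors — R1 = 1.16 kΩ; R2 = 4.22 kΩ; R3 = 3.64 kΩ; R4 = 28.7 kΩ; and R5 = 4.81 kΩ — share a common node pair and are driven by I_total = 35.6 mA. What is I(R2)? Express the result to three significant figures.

I ≈ 5.22 mA

ΣG = 1/1.16 + 1/4.22 + 1/3.64 + 1/28.7 + 1/4.81 = 1.617.
R2 takes the fraction G_k/ΣG = 0.2370/1.617 = 0.1466, so I = 35.6 × 0.1466 = 5.219 mA.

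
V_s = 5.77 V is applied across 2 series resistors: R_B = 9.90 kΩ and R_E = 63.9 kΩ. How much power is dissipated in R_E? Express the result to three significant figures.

ΣR = 73.80 kΩ → I = 5.77/73.80 = 0.07818 mA.
P = I²R = 0.006113 × 63.9 = 0.3906 mW.

P ≈ 0.391 mW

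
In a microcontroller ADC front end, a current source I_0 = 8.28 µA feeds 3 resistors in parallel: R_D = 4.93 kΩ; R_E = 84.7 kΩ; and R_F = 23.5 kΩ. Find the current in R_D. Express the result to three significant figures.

Total conductance ΣG = 1/4.93 + 1/84.7 + 1/23.5 = 0.2572 (units of 1/kΩ).
By the current-divider rule, I = I_0 · G_k/ΣG = 8.28 × 0.7886 = 6.530 µA.

I ≈ 6.53 µA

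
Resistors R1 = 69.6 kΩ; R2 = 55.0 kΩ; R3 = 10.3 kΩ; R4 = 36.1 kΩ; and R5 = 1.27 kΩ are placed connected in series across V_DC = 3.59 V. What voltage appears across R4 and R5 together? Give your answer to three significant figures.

V ≈ 0.779 V

Series total: ΣR = 69.6 + 55.0 + 10.3 + 36.1 + 1.27 = 172.3 kΩ.
R_{R4..R5} = 36.1 + 1.27 = 37.37 kΩ.
V = V_DC · R/ΣR = 3.59 × 0.2169 = 0.7788 V.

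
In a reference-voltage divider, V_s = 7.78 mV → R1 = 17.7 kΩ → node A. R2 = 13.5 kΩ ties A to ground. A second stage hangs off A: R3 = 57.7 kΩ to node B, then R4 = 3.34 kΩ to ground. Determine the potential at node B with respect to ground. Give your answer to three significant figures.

V_B ≈ 0.164 mV

Node A sees R2 in parallel with the series input of stage 2, R3 + R4 = 61.04 kΩ.
Effective lower resistance at A: R2 ‖ 61.04 = 11.06 kΩ.
So V_A = 7.78 × 0.3845 = 2.991 mV.
Stage 2 is unloaded, so V_B = V_A · R4/(R3+R4) = 2.991 × 3.34/61.04 = 0.1637 mV.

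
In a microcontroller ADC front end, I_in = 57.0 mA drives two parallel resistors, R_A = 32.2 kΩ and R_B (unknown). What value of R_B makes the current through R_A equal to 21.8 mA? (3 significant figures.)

R_B ≈ 19.9 kΩ

In a two-way split, I_A/I_in = R_B/(R_A + R_B).
With f = 0.3825, R_B = R_A · f/(1−f) = 32.2 × 0.6193 = 19.94 kΩ.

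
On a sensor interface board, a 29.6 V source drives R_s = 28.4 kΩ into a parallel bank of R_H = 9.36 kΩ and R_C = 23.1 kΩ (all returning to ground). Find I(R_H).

I ≈ 0.601 mA

Equivalent of the parallel group: R_p = 6.661 kΩ.
V_A by voltage divider: V_A = 29.6 × 6.661/(28.4 + 6.661) = 5.624 V.
Branch current I = V_A/R_H = 5.624/9.36 = 0.6008 mA.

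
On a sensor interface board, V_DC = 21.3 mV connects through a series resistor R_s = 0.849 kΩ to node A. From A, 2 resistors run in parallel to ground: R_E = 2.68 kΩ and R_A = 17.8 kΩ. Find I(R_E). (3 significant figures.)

I ≈ 5.82 µA

Combine the parallel branches: R_p = (1/2.68 + 1/17.8)⁻¹ = 2.329 kΩ.
Node voltage V_A = V_DC · R_p/(R_s + R_p) = 21.3 × 0.7329 = 15.61 mV.
I(R_E) = V_A / R_E = 15.61/2.68 = 5.825 µA.
(Check via current divider: I_total = 6.702 µA; share G_k/ΣG = 0.8691 → same result.)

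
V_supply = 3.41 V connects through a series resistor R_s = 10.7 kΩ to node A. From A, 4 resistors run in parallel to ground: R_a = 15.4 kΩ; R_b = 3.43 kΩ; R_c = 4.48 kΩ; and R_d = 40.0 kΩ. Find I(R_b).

Equivalent of the parallel group: R_p = 1.654 kΩ.
V_A by voltage divider: V_A = 3.41 × 1.654/(10.7 + 1.654) = 0.4565 V.
Branch current I = V_A/R_b = 0.4565/3.43 = 0.1331 mA.
(Equivalently: I_total = 0.2760 mA, then current-divider fraction G_k/ΣG = 0.4821.)

I ≈ 0.133 mA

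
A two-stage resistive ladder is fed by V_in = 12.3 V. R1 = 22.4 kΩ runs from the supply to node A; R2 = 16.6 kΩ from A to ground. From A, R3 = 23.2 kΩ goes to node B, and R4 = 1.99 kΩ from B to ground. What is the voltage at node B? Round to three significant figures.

Node A sees R2 in parallel with the series input of stage 2, R3 + R4 = 25.19 kΩ.
Effective lower resistance at A: R2 ‖ 25.19 = 10.01 kΩ.
V_A = 12.3 × 10.01/(22.4 + 10.01) = 3.798 V.
Then the unloaded second divider: V_B = V_A × R4/(R3+R4) = 3.798 × 0.07900 = 0.3000 V.

V_B ≈ 0.300 V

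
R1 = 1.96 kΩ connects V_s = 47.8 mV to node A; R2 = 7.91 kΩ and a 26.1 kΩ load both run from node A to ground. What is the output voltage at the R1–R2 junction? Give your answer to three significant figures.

V_out ≈ 36.1 mV

R2 ‖ R_L = (7.91 × 26.1)/(7.91 + 26.1) = 6.070 kΩ.
Then V_out = V_s · R2'/(R1 + R2') = 47.8 × 6.070/8.030 = 36.13 mV.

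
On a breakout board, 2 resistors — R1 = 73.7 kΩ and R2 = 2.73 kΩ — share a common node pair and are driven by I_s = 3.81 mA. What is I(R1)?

I ≈ 0.136 mA

For two parallel branches, I_k = I_s · (other R)/(sum of R).
So I = 3.81 × 2.73/76.43 = 0.1361 mA.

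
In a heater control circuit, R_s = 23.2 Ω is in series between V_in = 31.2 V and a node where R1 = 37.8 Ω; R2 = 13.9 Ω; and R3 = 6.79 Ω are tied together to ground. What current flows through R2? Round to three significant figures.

I ≈ 0.335 A

Parallel bank: R_p = 1/(1/37.8 + 1/13.9 + 1/6.79) = 4.070 Ω.
V_A by voltage divider: V_A = 31.2 × 4.070/(23.2 + 4.070) = 4.657 V.
Branch current I = V_A/R2 = 4.657/13.9 = 0.3350 A.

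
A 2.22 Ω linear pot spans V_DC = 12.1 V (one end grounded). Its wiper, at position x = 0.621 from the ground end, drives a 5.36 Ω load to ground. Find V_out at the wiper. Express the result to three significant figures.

V_out ≈ 6.85 V

The pot divides into 0.8414 Ω above the wiper and 1.379 Ω below.
Lower segment in parallel with the load: 1.379 ‖ 5.36 = 1.097 Ω.
Then V_out = V_DC · 1.097/(0.8414 + 1.097) = 6.847 V.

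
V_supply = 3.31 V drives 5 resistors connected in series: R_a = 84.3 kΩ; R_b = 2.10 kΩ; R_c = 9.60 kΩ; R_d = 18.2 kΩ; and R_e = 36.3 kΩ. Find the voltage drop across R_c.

V ≈ 0.211 V

Total series resistance ΣR = 84.3 + 2.10 + 9.60 + 18.2 + 36.3 = 150.5 kΩ.
Voltage divider: V = V_supply · (9.600 / 150.5) = 3.31 × 0.06379 = 0.2111 V.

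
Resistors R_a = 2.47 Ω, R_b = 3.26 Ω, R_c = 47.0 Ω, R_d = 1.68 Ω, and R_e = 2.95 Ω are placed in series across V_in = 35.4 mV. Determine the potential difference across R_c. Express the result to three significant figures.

V ≈ 29.0 mV

Total series resistance ΣR = 2.47 + 3.26 + 47.0 + 1.68 + 2.95 = 57.36 Ω.
By the voltage-divider rule, V = 35.4 × 47.00/57.36 = 29.01 mV.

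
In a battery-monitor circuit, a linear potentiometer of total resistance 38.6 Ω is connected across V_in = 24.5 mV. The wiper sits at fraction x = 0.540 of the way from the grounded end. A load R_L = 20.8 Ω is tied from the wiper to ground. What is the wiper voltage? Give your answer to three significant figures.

The pot divides into 17.76 Ω above the wiper and 20.84 Ω below.
Lower segment in parallel with the load: 20.84 ‖ 20.8 = 10.41 Ω.
Loaded-divider output: V_out = 24.5 × 0.3696 = 9.056 mV.

V_out ≈ 9.06 mV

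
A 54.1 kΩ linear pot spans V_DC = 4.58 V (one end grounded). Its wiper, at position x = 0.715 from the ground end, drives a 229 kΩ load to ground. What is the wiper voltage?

V_out ≈ 3.12 V

The pot divides into 15.42 kΩ above the wiper and 38.68 kΩ below.
(x·R_p) ‖ R_L = 33.09 kΩ.
V_out = 4.58 × 33.09/(15.42 + 33.09) = 3.124 V.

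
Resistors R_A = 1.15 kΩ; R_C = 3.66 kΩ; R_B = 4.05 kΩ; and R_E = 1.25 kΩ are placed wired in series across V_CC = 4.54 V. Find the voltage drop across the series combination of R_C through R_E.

ΣR = 1.15 + 3.66 + 4.05 + 1.25 = 10.11 kΩ.
R_{R_C..R_E} = 3.66 + 4.05 + 1.25 = 8.960 kΩ.
V = V_CC · R/ΣR = 4.54 × 0.8863 = 4.024 V.

V ≈ 4.02 V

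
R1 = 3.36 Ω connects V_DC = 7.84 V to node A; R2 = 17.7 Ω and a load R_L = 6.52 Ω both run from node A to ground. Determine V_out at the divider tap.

R2 ‖ R_L = (17.7 × 6.52)/(17.7 + 6.52) = 4.765 Ω.
Voltage divider with the loaded lower leg: V_out = 7.84 × 4.765/(3.36 + 4.765) = 7.84 × 0.5865 = 4.598 V.
(Unloaded it would be 6.59 V; the load pulls it down.)

V_out ≈ 4.60 V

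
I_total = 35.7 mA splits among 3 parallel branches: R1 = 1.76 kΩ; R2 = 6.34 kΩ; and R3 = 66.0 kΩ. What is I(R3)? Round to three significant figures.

ΣG = 1/1.76 + 1/6.34 + 1/66.0 = 0.7411.
By the current-divider rule, I = I_total · G_k/ΣG = 35.7 × 0.02045 = 0.7299 mA.

I ≈ 0.730 mA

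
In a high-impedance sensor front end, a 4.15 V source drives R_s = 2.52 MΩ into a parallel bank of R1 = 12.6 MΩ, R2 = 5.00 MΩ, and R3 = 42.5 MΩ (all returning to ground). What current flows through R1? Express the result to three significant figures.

Combine the parallel branches: R_p = (1/12.6 + 1/5.00 + 1/42.5)⁻¹ = 3.301 MΩ.
Node voltage V_A = V_supply · R_p/(R_s + R_p) = 4.15 × 0.5671 = 2.354 V.
Branch current I = V_A/R1 = 2.354/12.6 = 0.1868 µA.
(Equivalently: I_total = 0.7129 µA, then current-divider fraction G_k/ΣG = 0.2620.)

I ≈ 0.187 µA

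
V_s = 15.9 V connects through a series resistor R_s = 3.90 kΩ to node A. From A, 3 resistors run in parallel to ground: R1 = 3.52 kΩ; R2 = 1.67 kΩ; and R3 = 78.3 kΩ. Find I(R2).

I ≈ 2.12 mA

Equivalent of the parallel group: R_p = 1.116 kΩ.
Node voltage V_A = V_s · R_p/(R_s + R_p) = 15.9 × 0.2226 = 3.539 V.
I(R2) = V_A / R2 = 3.539/1.67 = 2.119 mA.
(Equivalently: I_total = 3.170 mA, then current-divider fraction G_k/ΣG = 0.6686.)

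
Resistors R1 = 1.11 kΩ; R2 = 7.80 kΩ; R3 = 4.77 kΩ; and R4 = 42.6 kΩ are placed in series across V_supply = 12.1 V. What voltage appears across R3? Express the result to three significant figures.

ΣR = 1.11 + 7.80 + 4.77 + 42.6 = 56.28 kΩ.
V = V_supply · R/ΣR = 12.1 × 0.08475 = 1.026 V.

V ≈ 1.03 V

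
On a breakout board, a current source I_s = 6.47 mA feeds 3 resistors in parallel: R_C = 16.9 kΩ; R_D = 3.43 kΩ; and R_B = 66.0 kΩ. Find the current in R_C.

I ≈ 1.05 mA

Total conductance ΣG = 1/16.9 + 1/3.43 + 1/66.0 = 0.3659 (units of 1/kΩ).
Current divider: I(R_C) = I_s · G_k/ΣG = 6.47 × (0.05917/0.3659) = 6.47 × 0.1617 = 1.046 mA.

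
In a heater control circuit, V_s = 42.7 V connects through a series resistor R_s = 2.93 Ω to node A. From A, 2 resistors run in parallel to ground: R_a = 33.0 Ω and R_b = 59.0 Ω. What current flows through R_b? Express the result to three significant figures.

Parallel bank: R_p = 1/(1/33.0 + 1/59.0) = 21.16 Ω.
V_A = 42.7 × 21.16/24.09 = 37.51 V.
Branch current I = V_A/R_b = 37.51/59.0 = 0.6357 A.

I ≈ 0.636 A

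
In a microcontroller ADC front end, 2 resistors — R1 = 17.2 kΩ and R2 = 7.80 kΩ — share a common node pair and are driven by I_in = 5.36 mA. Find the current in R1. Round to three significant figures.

I ≈ 1.67 mA

Two-branch current divider: I_k = I_in · R_other/(R_1 + R_2).
I(R1) = 5.36 × 7.80/(17.2 + 7.80) = 5.36 × 0.3120 = 1.672 mA.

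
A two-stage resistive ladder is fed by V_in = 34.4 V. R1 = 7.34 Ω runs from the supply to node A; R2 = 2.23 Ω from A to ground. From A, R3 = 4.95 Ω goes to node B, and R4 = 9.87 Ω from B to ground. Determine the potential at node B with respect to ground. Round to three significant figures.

The second stage (R3 + R4 = 14.82 Ω) loads node A in parallel with R2.
Effective lower resistance at A: R2 ‖ 14.82 = 1.938 Ω.
V_A = 34.4 × 1.938/(7.34 + 1.938) = 7.186 V.
Then the unloaded second divider: V_B = V_A × R4/(R3+R4) = 7.186 × 0.6660 = 4.786 V.

V_B ≈ 4.79 V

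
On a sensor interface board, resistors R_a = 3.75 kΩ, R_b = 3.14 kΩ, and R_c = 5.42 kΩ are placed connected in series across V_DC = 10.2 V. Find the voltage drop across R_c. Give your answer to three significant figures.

V ≈ 4.49 V

Series total: ΣR = 3.75 + 3.14 + 5.42 = 12.31 kΩ.
By the voltage-divider rule, V = 10.2 × 5.420/12.31 = 4.491 V.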